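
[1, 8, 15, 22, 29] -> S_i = 1 + 7*i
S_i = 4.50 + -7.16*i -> [4.5, -2.66, -9.82, -16.98, -24.14]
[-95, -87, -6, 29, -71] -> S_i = Random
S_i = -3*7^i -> [-3, -21, -147, -1029, -7203]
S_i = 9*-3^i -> [9, -27, 81, -243, 729]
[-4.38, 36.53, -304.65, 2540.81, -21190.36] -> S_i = -4.38*(-8.34)^i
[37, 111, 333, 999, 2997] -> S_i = 37*3^i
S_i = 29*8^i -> [29, 232, 1856, 14848, 118784]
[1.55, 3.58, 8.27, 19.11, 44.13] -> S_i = 1.55*2.31^i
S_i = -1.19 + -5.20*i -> [-1.19, -6.39, -11.59, -16.79, -21.99]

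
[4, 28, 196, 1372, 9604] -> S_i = 4*7^i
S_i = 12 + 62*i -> [12, 74, 136, 198, 260]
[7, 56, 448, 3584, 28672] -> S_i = 7*8^i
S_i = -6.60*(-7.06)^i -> [-6.6, 46.6, -328.97, 2322.51, -16396.94]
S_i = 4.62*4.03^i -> [4.62, 18.62, 75.03, 302.38, 1218.6]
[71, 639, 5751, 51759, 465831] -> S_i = 71*9^i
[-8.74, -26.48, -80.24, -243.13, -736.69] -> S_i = -8.74*3.03^i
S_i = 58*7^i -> [58, 406, 2842, 19894, 139258]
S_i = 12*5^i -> [12, 60, 300, 1500, 7500]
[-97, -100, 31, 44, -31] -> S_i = Random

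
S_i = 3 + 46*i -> [3, 49, 95, 141, 187]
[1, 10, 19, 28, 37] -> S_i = 1 + 9*i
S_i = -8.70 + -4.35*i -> [-8.7, -13.05, -17.4, -21.75, -26.1]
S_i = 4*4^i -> [4, 16, 64, 256, 1024]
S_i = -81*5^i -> [-81, -405, -2025, -10125, -50625]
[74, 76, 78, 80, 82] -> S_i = 74 + 2*i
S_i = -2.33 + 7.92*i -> [-2.33, 5.59, 13.51, 21.43, 29.35]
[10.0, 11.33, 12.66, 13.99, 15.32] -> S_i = 10.00 + 1.33*i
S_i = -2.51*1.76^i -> [-2.51, -4.42, -7.77, -13.68, -24.08]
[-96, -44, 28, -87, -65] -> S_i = Random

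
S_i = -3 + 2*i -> [-3, -1, 1, 3, 5]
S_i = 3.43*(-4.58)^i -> [3.43, -15.71, 71.95, -329.53, 1509.23]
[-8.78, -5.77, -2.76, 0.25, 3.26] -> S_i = -8.78 + 3.01*i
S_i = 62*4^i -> [62, 248, 992, 3968, 15872]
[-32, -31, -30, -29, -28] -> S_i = -32 + 1*i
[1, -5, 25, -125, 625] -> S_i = 1*-5^i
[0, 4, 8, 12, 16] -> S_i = 0 + 4*i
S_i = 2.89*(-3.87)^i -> [2.89, -11.18, 43.28, -167.51, 648.25]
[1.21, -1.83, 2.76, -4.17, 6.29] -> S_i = 1.21*(-1.51)^i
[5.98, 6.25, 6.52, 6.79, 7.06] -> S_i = 5.98 + 0.27*i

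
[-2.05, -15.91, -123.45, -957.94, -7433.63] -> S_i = -2.05*7.76^i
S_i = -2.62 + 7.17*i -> [-2.62, 4.55, 11.72, 18.89, 26.06]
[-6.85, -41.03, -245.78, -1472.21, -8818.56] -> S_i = -6.85*5.99^i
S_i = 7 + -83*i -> [7, -76, -159, -242, -325]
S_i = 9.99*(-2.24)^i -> [9.99, -22.38, 50.13, -112.28, 251.51]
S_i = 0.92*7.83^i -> [0.92, 7.2, 56.4, 441.64, 3458.08]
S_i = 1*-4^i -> [1, -4, 16, -64, 256]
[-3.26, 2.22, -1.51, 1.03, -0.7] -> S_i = -3.26*(-0.68)^i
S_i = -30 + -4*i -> [-30, -34, -38, -42, -46]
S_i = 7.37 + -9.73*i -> [7.37, -2.36, -12.09, -21.82, -31.55]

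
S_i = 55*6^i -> [55, 330, 1980, 11880, 71280]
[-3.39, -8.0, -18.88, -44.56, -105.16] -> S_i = -3.39*2.36^i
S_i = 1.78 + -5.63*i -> [1.78, -3.85, -9.48, -15.11, -20.74]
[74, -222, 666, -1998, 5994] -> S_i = 74*-3^i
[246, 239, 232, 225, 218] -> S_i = 246 + -7*i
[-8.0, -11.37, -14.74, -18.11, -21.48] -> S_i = -8.00 + -3.37*i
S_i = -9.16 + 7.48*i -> [-9.16, -1.68, 5.8, 13.28, 20.76]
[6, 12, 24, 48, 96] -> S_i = 6*2^i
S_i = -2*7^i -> [-2, -14, -98, -686, -4802]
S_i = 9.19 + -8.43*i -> [9.19, 0.76, -7.67, -16.1, -24.53]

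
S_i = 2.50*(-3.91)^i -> [2.5, -9.78, 38.22, -149.44, 584.32]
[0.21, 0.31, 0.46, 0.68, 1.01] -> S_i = 0.21*1.48^i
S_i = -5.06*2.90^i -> [-5.06, -14.67, -42.55, -123.41, -357.88]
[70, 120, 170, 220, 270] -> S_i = 70 + 50*i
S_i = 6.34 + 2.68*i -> [6.34, 9.02, 11.7, 14.38, 17.06]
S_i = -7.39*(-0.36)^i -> [-7.39, 2.66, -0.96, 0.34, -0.12]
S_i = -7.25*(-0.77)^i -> [-7.25, 5.58, -4.3, 3.31, -2.55]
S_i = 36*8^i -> [36, 288, 2304, 18432, 147456]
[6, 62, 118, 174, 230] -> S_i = 6 + 56*i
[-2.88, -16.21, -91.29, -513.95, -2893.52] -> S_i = -2.88*5.63^i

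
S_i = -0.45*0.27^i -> [-0.45, -0.12, -0.03, -0.01, -0.0]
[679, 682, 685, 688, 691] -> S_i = 679 + 3*i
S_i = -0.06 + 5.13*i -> [-0.06, 5.07, 10.2, 15.33, 20.46]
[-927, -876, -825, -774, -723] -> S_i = -927 + 51*i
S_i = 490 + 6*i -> [490, 496, 502, 508, 514]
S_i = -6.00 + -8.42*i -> [-6.0, -14.42, -22.84, -31.26, -39.68]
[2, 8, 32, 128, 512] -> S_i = 2*4^i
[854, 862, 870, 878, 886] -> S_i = 854 + 8*i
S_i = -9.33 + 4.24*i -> [-9.33, -5.09, -0.85, 3.39, 7.63]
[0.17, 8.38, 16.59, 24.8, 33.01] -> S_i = 0.17 + 8.21*i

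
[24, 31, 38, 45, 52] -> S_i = 24 + 7*i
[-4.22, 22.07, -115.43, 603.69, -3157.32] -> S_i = -4.22*(-5.23)^i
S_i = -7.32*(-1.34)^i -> [-7.32, 9.81, -13.14, 17.61, -23.6]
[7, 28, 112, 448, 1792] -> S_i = 7*4^i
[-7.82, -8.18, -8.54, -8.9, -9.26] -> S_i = -7.82 + -0.36*i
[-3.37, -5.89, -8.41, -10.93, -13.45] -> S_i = -3.37 + -2.52*i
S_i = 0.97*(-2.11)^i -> [0.97, -2.05, 4.32, -9.11, 19.23]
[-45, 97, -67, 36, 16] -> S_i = Random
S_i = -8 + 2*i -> [-8, -6, -4, -2, 0]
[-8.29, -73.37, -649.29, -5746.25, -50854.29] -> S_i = -8.29*8.85^i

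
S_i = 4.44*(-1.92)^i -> [4.44, -8.52, 16.37, -31.43, 60.34]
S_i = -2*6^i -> [-2, -12, -72, -432, -2592]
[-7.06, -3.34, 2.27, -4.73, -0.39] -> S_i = Random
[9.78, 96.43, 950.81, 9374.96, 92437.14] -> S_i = 9.78*9.86^i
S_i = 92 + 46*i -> [92, 138, 184, 230, 276]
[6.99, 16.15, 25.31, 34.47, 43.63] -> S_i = 6.99 + 9.16*i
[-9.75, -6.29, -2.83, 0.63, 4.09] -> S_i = -9.75 + 3.46*i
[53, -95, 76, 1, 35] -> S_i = Random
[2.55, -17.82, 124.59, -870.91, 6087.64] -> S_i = 2.55*(-6.99)^i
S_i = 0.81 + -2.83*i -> [0.81, -2.02, -4.85, -7.68, -10.51]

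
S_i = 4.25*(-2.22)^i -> [4.25, -9.44, 20.95, -46.5, 103.23]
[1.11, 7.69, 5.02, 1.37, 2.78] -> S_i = Random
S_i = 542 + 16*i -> [542, 558, 574, 590, 606]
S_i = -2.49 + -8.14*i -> [-2.49, -10.63, -18.77, -26.91, -35.05]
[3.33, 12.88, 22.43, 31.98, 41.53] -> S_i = 3.33 + 9.55*i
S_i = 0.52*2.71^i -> [0.52, 1.41, 3.82, 10.35, 28.05]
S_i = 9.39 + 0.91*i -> [9.39, 10.3, 11.21, 12.12, 13.03]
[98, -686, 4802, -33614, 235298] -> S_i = 98*-7^i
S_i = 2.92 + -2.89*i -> [2.92, 0.03, -2.86, -5.75, -8.64]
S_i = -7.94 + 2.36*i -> [-7.94, -5.58, -3.22, -0.86, 1.5]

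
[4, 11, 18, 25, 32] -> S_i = 4 + 7*i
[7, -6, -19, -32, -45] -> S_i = 7 + -13*i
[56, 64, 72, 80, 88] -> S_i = 56 + 8*i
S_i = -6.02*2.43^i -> [-6.02, -14.63, -35.55, -86.38, -209.9]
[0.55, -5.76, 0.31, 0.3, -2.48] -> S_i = Random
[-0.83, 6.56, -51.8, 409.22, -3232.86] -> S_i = -0.83*(-7.90)^i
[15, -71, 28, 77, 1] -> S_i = Random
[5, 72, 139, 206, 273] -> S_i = 5 + 67*i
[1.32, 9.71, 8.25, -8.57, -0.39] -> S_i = Random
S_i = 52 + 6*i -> [52, 58, 64, 70, 76]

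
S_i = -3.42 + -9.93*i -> [-3.42, -13.35, -23.28, -33.21, -43.14]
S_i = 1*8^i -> [1, 8, 64, 512, 4096]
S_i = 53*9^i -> [53, 477, 4293, 38637, 347733]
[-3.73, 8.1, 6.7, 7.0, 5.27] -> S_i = Random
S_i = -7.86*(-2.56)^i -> [-7.86, 20.12, -51.51, 131.87, -337.58]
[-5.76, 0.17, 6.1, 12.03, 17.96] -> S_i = -5.76 + 5.93*i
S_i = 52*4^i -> [52, 208, 832, 3328, 13312]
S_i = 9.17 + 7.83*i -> [9.17, 17.0, 24.83, 32.66, 40.49]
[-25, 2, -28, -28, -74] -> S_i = Random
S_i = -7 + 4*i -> [-7, -3, 1, 5, 9]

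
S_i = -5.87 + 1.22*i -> [-5.87, -4.65, -3.43, -2.21, -0.99]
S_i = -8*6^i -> [-8, -48, -288, -1728, -10368]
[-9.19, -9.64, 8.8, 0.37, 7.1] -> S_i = Random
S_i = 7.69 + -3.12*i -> [7.69, 4.57, 1.45, -1.67, -4.79]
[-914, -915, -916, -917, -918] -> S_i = -914 + -1*i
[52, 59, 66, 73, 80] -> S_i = 52 + 7*i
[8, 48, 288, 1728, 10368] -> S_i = 8*6^i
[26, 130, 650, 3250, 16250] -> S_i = 26*5^i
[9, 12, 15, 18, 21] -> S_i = 9 + 3*i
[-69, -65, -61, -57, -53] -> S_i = -69 + 4*i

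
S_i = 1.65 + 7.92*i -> [1.65, 9.57, 17.49, 25.41, 33.33]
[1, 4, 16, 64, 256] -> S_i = 1*4^i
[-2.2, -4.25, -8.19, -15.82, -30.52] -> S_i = -2.20*1.93^i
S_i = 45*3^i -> [45, 135, 405, 1215, 3645]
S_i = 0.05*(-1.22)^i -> [0.05, -0.06, 0.07, -0.09, 0.11]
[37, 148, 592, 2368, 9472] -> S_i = 37*4^i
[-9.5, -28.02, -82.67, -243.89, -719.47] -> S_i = -9.50*2.95^i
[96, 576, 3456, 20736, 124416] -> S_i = 96*6^i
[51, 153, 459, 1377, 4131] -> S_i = 51*3^i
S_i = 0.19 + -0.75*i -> [0.19, -0.56, -1.31, -2.06, -2.81]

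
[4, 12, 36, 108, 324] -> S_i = 4*3^i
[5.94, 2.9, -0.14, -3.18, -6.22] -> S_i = 5.94 + -3.04*i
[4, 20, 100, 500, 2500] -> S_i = 4*5^i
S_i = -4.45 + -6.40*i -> [-4.45, -10.85, -17.25, -23.65, -30.05]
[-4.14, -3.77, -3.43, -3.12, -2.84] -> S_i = -4.14*0.91^i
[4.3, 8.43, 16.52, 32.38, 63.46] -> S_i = 4.30*1.96^i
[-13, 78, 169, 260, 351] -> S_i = -13 + 91*i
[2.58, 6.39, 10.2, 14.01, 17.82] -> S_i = 2.58 + 3.81*i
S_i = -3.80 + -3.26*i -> [-3.8, -7.06, -10.32, -13.58, -16.84]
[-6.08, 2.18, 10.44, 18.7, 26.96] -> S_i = -6.08 + 8.26*i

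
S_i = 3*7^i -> [3, 21, 147, 1029, 7203]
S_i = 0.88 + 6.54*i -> [0.88, 7.42, 13.96, 20.5, 27.04]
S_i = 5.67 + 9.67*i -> [5.67, 15.34, 25.01, 34.68, 44.35]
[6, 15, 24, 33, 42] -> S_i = 6 + 9*i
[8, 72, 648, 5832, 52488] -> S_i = 8*9^i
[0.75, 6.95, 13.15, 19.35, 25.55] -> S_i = 0.75 + 6.20*i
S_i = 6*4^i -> [6, 24, 96, 384, 1536]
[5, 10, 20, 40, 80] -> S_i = 5*2^i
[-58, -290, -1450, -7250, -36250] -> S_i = -58*5^i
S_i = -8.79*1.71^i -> [-8.79, -15.03, -25.7, -43.95, -75.16]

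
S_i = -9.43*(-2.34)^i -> [-9.43, 22.07, -51.63, 120.83, -282.73]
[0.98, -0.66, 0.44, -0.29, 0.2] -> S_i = 0.98*(-0.67)^i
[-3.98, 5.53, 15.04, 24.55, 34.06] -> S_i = -3.98 + 9.51*i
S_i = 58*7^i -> [58, 406, 2842, 19894, 139258]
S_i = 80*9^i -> [80, 720, 6480, 58320, 524880]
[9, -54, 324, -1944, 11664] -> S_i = 9*-6^i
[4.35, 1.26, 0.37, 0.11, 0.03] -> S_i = 4.35*0.29^i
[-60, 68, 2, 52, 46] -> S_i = Random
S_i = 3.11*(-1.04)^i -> [3.11, -3.23, 3.36, -3.5, 3.64]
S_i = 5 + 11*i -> [5, 16, 27, 38, 49]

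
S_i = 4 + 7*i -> [4, 11, 18, 25, 32]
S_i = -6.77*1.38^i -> [-6.77, -9.34, -12.89, -17.79, -24.55]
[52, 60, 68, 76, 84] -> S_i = 52 + 8*i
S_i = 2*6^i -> [2, 12, 72, 432, 2592]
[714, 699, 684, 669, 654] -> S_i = 714 + -15*i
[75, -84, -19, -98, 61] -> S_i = Random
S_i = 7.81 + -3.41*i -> [7.81, 4.4, 0.99, -2.42, -5.83]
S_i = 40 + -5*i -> [40, 35, 30, 25, 20]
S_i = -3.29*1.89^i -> [-3.29, -6.22, -11.75, -22.21, -41.98]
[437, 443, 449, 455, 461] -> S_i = 437 + 6*i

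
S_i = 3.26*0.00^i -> [3.26, 0.0, 0.0, 0.0, 0.0]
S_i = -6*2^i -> [-6, -12, -24, -48, -96]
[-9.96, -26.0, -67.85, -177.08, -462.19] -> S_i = -9.96*2.61^i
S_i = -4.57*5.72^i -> [-4.57, -26.14, -149.52, -855.27, -4892.16]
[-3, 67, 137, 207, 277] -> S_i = -3 + 70*i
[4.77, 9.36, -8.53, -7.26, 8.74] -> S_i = Random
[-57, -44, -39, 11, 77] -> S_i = Random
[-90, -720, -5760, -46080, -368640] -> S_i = -90*8^i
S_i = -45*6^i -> [-45, -270, -1620, -9720, -58320]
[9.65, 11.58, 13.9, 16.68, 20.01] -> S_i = 9.65*1.20^i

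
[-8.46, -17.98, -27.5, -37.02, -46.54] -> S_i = -8.46 + -9.52*i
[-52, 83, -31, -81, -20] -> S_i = Random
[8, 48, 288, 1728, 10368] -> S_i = 8*6^i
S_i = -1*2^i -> [-1, -2, -4, -8, -16]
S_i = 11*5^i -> [11, 55, 275, 1375, 6875]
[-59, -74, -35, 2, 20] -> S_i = Random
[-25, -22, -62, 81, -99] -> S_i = Random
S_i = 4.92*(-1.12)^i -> [4.92, -5.51, 6.17, -6.91, 7.74]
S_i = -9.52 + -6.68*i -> [-9.52, -16.2, -22.88, -29.56, -36.24]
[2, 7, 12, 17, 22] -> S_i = 2 + 5*i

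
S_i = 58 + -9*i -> [58, 49, 40, 31, 22]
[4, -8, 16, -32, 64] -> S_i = 4*-2^i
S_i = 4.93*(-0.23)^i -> [4.93, -1.13, 0.26, -0.06, 0.01]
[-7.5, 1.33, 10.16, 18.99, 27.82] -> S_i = -7.50 + 8.83*i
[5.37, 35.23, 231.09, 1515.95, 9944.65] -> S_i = 5.37*6.56^i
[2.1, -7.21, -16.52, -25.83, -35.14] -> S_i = 2.10 + -9.31*i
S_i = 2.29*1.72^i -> [2.29, 3.94, 6.77, 11.65, 20.04]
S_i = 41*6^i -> [41, 246, 1476, 8856, 53136]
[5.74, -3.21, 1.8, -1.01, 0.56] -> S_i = 5.74*(-0.56)^i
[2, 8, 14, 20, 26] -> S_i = 2 + 6*i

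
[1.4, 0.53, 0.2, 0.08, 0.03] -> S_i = 1.40*0.38^i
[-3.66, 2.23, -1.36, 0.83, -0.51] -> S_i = -3.66*(-0.61)^i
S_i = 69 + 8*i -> [69, 77, 85, 93, 101]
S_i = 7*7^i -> [7, 49, 343, 2401, 16807]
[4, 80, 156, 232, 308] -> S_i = 4 + 76*i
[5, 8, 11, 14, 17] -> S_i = 5 + 3*i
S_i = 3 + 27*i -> [3, 30, 57, 84, 111]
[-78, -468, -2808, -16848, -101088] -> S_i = -78*6^i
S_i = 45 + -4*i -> [45, 41, 37, 33, 29]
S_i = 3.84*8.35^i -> [3.84, 32.06, 267.73, 2235.58, 18667.11]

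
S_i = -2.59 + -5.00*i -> [-2.59, -7.59, -12.59, -17.59, -22.59]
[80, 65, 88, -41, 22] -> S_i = Random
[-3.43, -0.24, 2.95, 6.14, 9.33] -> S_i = -3.43 + 3.19*i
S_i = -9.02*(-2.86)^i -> [-9.02, 25.8, -73.78, 211.01, -603.49]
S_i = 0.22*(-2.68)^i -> [0.22, -0.59, 1.58, -4.23, 11.35]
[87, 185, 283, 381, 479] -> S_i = 87 + 98*i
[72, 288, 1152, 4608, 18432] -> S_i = 72*4^i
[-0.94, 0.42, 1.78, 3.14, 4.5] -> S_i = -0.94 + 1.36*i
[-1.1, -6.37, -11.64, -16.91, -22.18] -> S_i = -1.10 + -5.27*i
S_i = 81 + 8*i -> [81, 89, 97, 105, 113]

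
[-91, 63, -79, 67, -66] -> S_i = Random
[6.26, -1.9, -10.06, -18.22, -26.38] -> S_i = 6.26 + -8.16*i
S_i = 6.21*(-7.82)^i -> [6.21, -48.56, 379.76, -2969.7, 23223.02]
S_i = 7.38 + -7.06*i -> [7.38, 0.32, -6.74, -13.8, -20.86]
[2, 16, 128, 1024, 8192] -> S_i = 2*8^i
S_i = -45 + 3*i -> [-45, -42, -39, -36, -33]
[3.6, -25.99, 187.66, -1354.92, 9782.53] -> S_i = 3.60*(-7.22)^i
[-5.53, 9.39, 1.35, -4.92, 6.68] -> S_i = Random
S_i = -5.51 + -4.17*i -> [-5.51, -9.68, -13.85, -18.02, -22.19]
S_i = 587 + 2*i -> [587, 589, 591, 593, 595]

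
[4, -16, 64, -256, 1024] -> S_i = 4*-4^i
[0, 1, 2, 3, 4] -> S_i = 0 + 1*i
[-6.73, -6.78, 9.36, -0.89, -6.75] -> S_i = Random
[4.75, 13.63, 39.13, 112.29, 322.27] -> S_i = 4.75*2.87^i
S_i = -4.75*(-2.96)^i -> [-4.75, 14.06, -41.62, 123.19, -364.64]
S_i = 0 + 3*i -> [0, 3, 6, 9, 12]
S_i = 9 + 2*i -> [9, 11, 13, 15, 17]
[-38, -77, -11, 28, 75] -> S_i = Random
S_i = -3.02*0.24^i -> [-3.02, -0.72, -0.17, -0.04, -0.01]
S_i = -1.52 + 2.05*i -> [-1.52, 0.53, 2.58, 4.63, 6.68]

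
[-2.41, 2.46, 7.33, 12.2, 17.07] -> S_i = -2.41 + 4.87*i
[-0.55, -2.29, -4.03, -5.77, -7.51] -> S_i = -0.55 + -1.74*i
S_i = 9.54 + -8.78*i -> [9.54, 0.76, -8.02, -16.8, -25.58]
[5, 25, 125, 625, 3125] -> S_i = 5*5^i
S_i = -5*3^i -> [-5, -15, -45, -135, -405]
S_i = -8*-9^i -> [-8, 72, -648, 5832, -52488]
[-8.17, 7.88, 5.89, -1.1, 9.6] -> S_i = Random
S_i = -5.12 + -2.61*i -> [-5.12, -7.73, -10.34, -12.95, -15.56]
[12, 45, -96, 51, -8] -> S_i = Random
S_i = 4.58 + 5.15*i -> [4.58, 9.73, 14.88, 20.03, 25.18]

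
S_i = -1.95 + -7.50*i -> [-1.95, -9.45, -16.95, -24.45, -31.95]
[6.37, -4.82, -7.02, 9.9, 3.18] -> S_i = Random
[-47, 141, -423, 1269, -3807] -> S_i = -47*-3^i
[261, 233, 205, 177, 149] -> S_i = 261 + -28*i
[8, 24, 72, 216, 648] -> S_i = 8*3^i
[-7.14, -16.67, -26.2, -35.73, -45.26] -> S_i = -7.14 + -9.53*i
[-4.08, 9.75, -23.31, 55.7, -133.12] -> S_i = -4.08*(-2.39)^i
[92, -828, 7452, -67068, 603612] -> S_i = 92*-9^i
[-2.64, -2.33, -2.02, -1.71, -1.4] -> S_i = -2.64 + 0.31*i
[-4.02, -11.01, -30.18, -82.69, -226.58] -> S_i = -4.02*2.74^i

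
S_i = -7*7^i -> [-7, -49, -343, -2401, -16807]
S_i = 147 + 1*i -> [147, 148, 149, 150, 151]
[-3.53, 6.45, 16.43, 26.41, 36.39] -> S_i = -3.53 + 9.98*i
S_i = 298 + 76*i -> [298, 374, 450, 526, 602]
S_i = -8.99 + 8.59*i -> [-8.99, -0.4, 8.19, 16.78, 25.37]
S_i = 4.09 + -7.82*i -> [4.09, -3.73, -11.55, -19.37, -27.19]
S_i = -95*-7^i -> [-95, 665, -4655, 32585, -228095]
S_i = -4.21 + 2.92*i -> [-4.21, -1.29, 1.63, 4.55, 7.47]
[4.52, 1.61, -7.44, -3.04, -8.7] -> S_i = Random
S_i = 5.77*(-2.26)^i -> [5.77, -13.04, 29.47, -66.6, 150.53]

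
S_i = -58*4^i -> [-58, -232, -928, -3712, -14848]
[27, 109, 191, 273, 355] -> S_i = 27 + 82*i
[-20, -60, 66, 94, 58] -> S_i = Random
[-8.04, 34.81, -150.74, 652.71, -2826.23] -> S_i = -8.04*(-4.33)^i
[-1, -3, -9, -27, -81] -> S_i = -1*3^i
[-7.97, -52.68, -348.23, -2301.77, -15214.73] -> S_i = -7.97*6.61^i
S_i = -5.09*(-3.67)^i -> [-5.09, 18.68, -68.56, 251.6, -923.38]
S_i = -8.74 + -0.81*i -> [-8.74, -9.55, -10.36, -11.17, -11.98]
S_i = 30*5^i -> [30, 150, 750, 3750, 18750]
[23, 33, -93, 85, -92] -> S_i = Random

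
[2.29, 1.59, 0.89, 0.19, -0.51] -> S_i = 2.29 + -0.70*i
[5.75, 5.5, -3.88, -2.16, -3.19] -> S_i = Random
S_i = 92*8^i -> [92, 736, 5888, 47104, 376832]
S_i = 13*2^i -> [13, 26, 52, 104, 208]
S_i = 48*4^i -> [48, 192, 768, 3072, 12288]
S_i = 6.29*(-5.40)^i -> [6.29, -33.97, 183.42, -990.45, 5348.42]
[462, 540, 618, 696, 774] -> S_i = 462 + 78*i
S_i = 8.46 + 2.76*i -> [8.46, 11.22, 13.98, 16.74, 19.5]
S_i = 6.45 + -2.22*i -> [6.45, 4.23, 2.01, -0.21, -2.43]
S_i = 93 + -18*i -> [93, 75, 57, 39, 21]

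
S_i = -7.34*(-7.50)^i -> [-7.34, 55.05, -412.88, 3096.56, -23224.22]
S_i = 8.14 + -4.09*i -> [8.14, 4.05, -0.04, -4.13, -8.22]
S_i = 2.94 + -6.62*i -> [2.94, -3.68, -10.3, -16.92, -23.54]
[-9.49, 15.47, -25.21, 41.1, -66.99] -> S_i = -9.49*(-1.63)^i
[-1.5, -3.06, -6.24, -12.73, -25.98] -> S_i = -1.50*2.04^i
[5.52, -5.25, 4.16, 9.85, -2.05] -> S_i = Random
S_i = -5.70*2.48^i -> [-5.7, -14.14, -35.06, -86.94, -215.62]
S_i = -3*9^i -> [-3, -27, -243, -2187, -19683]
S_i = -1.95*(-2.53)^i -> [-1.95, 4.93, -12.48, 31.58, -79.89]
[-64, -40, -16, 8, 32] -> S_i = -64 + 24*i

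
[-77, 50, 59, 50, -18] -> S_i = Random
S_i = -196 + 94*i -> [-196, -102, -8, 86, 180]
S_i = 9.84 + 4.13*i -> [9.84, 13.97, 18.1, 22.23, 26.36]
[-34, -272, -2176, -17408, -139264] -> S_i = -34*8^i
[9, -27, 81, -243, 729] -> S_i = 9*-3^i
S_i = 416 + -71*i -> [416, 345, 274, 203, 132]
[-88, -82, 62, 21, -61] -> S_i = Random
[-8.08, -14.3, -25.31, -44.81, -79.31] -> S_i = -8.08*1.77^i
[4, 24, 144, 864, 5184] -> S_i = 4*6^i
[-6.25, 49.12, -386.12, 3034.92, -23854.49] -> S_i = -6.25*(-7.86)^i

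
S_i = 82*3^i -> [82, 246, 738, 2214, 6642]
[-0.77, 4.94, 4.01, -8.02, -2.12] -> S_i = Random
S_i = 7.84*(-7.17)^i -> [7.84, -56.21, 403.05, -2889.84, 20720.14]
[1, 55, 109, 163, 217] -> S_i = 1 + 54*i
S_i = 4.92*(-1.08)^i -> [4.92, -5.31, 5.74, -6.2, 6.69]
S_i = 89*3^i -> [89, 267, 801, 2403, 7209]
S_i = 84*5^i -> [84, 420, 2100, 10500, 52500]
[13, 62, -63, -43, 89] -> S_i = Random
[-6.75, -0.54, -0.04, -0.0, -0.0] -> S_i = -6.75*0.08^i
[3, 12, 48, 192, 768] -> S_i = 3*4^i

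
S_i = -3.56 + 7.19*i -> [-3.56, 3.63, 10.82, 18.01, 25.2]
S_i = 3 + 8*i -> [3, 11, 19, 27, 35]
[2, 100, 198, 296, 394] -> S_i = 2 + 98*i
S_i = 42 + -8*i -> [42, 34, 26, 18, 10]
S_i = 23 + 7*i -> [23, 30, 37, 44, 51]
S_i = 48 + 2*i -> [48, 50, 52, 54, 56]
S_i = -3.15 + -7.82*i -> [-3.15, -10.97, -18.79, -26.61, -34.43]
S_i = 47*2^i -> [47, 94, 188, 376, 752]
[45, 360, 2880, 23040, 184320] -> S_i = 45*8^i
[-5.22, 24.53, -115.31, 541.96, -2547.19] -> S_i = -5.22*(-4.70)^i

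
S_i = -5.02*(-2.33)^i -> [-5.02, 11.7, -27.25, 63.5, -147.95]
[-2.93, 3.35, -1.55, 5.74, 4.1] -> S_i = Random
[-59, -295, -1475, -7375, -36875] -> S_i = -59*5^i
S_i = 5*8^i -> [5, 40, 320, 2560, 20480]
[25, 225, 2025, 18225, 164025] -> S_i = 25*9^i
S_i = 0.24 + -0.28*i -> [0.24, -0.04, -0.32, -0.6, -0.88]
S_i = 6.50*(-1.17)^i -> [6.5, -7.6, 8.9, -10.41, 12.18]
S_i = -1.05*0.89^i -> [-1.05, -0.93, -0.83, -0.74, -0.66]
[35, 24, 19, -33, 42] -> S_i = Random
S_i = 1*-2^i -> [1, -2, 4, -8, 16]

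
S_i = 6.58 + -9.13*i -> [6.58, -2.55, -11.68, -20.81, -29.94]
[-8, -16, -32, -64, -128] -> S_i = -8*2^i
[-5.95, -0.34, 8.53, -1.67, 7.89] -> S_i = Random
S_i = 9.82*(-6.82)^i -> [9.82, -66.97, 456.75, -3115.05, 21244.62]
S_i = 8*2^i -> [8, 16, 32, 64, 128]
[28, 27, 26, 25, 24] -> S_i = 28 + -1*i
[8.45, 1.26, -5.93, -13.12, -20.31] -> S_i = 8.45 + -7.19*i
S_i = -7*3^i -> [-7, -21, -63, -189, -567]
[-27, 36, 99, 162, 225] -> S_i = -27 + 63*i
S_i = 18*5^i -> [18, 90, 450, 2250, 11250]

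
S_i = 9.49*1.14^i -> [9.49, 10.82, 12.33, 14.06, 16.03]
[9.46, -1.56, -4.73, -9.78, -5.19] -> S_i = Random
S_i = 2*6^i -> [2, 12, 72, 432, 2592]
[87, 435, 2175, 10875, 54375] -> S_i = 87*5^i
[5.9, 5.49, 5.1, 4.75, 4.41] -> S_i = 5.90*0.93^i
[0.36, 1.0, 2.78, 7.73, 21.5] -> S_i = 0.36*2.78^i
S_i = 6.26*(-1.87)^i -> [6.26, -11.71, 21.89, -40.94, 76.55]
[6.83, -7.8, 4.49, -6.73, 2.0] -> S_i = Random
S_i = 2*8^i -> [2, 16, 128, 1024, 8192]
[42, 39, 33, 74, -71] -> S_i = Random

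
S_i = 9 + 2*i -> [9, 11, 13, 15, 17]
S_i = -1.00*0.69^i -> [-1.0, -0.69, -0.48, -0.33, -0.23]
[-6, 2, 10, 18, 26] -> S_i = -6 + 8*i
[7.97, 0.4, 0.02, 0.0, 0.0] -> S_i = 7.97*0.05^i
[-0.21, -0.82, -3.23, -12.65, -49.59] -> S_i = -0.21*3.92^i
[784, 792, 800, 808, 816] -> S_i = 784 + 8*i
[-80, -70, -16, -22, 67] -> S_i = Random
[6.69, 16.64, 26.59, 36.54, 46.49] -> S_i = 6.69 + 9.95*i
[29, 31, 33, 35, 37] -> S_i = 29 + 2*i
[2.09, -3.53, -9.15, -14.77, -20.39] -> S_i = 2.09 + -5.62*i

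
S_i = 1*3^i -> [1, 3, 9, 27, 81]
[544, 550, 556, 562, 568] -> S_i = 544 + 6*i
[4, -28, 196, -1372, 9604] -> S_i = 4*-7^i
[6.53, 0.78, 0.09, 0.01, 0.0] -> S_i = 6.53*0.12^i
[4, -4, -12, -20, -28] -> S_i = 4 + -8*i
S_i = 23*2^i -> [23, 46, 92, 184, 368]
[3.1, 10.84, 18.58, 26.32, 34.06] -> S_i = 3.10 + 7.74*i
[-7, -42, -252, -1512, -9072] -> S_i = -7*6^i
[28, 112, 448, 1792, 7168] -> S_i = 28*4^i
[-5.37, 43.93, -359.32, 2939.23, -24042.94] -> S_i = -5.37*(-8.18)^i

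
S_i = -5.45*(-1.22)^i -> [-5.45, 6.65, -8.11, 9.9, -12.07]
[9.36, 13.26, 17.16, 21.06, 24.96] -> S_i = 9.36 + 3.90*i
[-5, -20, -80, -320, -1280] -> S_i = -5*4^i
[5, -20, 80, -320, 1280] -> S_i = 5*-4^i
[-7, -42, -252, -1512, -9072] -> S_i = -7*6^i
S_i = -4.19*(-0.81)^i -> [-4.19, 3.39, -2.75, 2.23, -1.8]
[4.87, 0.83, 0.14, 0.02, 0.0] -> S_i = 4.87*0.17^i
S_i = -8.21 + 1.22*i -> [-8.21, -6.99, -5.77, -4.55, -3.33]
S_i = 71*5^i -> [71, 355, 1775, 8875, 44375]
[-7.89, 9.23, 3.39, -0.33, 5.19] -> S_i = Random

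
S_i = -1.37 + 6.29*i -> [-1.37, 4.92, 11.21, 17.5, 23.79]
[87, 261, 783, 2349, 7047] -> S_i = 87*3^i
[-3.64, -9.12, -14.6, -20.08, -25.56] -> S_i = -3.64 + -5.48*i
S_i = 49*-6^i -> [49, -294, 1764, -10584, 63504]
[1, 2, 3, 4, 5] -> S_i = 1 + 1*i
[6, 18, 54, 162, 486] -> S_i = 6*3^i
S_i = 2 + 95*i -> [2, 97, 192, 287, 382]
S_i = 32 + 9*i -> [32, 41, 50, 59, 68]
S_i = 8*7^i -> [8, 56, 392, 2744, 19208]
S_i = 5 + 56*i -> [5, 61, 117, 173, 229]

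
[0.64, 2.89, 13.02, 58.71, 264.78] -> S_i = 0.64*4.51^i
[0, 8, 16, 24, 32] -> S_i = 0 + 8*i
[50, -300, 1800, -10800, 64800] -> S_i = 50*-6^i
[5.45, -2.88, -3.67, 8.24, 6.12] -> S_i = Random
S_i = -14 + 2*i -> [-14, -12, -10, -8, -6]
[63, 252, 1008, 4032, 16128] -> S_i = 63*4^i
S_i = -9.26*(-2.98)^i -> [-9.26, 27.59, -82.23, 245.05, -730.26]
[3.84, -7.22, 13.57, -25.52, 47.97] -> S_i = 3.84*(-1.88)^i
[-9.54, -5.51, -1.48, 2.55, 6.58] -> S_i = -9.54 + 4.03*i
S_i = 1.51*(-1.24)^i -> [1.51, -1.87, 2.32, -2.88, 3.57]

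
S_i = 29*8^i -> [29, 232, 1856, 14848, 118784]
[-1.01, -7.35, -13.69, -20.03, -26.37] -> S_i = -1.01 + -6.34*i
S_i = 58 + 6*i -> [58, 64, 70, 76, 82]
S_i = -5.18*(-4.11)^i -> [-5.18, 21.29, -87.5, 359.63, -1478.08]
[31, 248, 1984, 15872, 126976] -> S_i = 31*8^i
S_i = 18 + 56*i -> [18, 74, 130, 186, 242]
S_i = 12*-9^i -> [12, -108, 972, -8748, 78732]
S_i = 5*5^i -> [5, 25, 125, 625, 3125]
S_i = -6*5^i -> [-6, -30, -150, -750, -3750]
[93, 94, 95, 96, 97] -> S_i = 93 + 1*i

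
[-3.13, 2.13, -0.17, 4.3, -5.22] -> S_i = Random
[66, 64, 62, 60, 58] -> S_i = 66 + -2*i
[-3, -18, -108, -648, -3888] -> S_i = -3*6^i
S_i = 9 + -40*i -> [9, -31, -71, -111, -151]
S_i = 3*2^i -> [3, 6, 12, 24, 48]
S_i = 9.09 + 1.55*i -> [9.09, 10.64, 12.19, 13.74, 15.29]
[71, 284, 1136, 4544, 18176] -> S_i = 71*4^i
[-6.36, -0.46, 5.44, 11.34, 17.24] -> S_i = -6.36 + 5.90*i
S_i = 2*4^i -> [2, 8, 32, 128, 512]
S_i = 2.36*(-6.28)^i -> [2.36, -14.82, 93.07, -584.51, 3670.71]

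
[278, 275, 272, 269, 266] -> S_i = 278 + -3*i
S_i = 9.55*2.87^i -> [9.55, 27.41, 78.66, 225.76, 647.93]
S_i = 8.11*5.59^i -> [8.11, 45.33, 253.42, 1416.63, 7918.96]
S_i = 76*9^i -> [76, 684, 6156, 55404, 498636]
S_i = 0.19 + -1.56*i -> [0.19, -1.37, -2.93, -4.49, -6.05]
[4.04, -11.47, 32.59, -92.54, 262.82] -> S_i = 4.04*(-2.84)^i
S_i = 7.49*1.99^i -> [7.49, 14.91, 29.66, 59.03, 117.46]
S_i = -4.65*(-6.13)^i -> [-4.65, 28.5, -174.73, 1071.11, -6565.91]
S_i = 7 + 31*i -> [7, 38, 69, 100, 131]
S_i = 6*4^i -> [6, 24, 96, 384, 1536]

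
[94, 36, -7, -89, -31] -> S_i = Random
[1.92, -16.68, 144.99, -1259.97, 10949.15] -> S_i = 1.92*(-8.69)^i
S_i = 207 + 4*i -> [207, 211, 215, 219, 223]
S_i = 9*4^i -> [9, 36, 144, 576, 2304]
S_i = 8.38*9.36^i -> [8.38, 78.44, 734.17, 6871.82, 64320.2]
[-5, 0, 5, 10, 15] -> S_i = -5 + 5*i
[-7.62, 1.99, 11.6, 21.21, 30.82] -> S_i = -7.62 + 9.61*i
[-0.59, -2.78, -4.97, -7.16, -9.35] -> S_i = -0.59 + -2.19*i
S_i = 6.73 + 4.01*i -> [6.73, 10.74, 14.75, 18.76, 22.77]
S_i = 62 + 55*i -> [62, 117, 172, 227, 282]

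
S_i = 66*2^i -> [66, 132, 264, 528, 1056]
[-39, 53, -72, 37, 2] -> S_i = Random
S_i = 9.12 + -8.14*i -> [9.12, 0.98, -7.16, -15.3, -23.44]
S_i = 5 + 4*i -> [5, 9, 13, 17, 21]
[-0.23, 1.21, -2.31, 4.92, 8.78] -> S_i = Random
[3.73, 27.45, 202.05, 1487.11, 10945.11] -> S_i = 3.73*7.36^i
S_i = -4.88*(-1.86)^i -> [-4.88, 9.08, -16.88, 31.4, -58.41]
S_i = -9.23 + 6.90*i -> [-9.23, -2.33, 4.57, 11.47, 18.37]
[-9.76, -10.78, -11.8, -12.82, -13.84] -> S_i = -9.76 + -1.02*i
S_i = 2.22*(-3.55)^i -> [2.22, -7.88, 27.98, -99.32, 352.59]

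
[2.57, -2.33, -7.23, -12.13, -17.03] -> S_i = 2.57 + -4.90*i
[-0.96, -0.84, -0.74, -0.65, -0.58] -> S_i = -0.96*0.88^i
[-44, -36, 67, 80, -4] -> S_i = Random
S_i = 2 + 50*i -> [2, 52, 102, 152, 202]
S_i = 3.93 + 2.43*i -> [3.93, 6.36, 8.79, 11.22, 13.65]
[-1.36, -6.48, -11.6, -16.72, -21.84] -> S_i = -1.36 + -5.12*i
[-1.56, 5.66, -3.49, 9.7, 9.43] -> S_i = Random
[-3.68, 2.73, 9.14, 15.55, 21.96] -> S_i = -3.68 + 6.41*i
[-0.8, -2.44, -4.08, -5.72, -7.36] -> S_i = -0.80 + -1.64*i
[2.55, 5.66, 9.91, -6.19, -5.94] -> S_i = Random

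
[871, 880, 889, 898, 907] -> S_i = 871 + 9*i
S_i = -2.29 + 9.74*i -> [-2.29, 7.45, 17.19, 26.93, 36.67]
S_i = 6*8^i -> [6, 48, 384, 3072, 24576]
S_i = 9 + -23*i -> [9, -14, -37, -60, -83]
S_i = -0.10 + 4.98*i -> [-0.1, 4.88, 9.86, 14.84, 19.82]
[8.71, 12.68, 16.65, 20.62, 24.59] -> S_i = 8.71 + 3.97*i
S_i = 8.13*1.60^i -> [8.13, 13.01, 20.81, 33.3, 53.28]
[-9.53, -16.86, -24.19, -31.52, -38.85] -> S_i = -9.53 + -7.33*i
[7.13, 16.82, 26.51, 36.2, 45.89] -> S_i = 7.13 + 9.69*i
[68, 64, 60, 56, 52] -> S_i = 68 + -4*i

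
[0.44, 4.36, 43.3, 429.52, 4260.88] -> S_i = 0.44*9.92^i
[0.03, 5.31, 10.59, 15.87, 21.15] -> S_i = 0.03 + 5.28*i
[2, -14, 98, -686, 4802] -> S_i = 2*-7^i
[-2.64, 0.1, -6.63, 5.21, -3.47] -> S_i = Random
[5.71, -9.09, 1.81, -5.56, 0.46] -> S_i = Random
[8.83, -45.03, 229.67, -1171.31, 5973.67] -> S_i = 8.83*(-5.10)^i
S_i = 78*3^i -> [78, 234, 702, 2106, 6318]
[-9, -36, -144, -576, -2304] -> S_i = -9*4^i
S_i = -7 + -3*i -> [-7, -10, -13, -16, -19]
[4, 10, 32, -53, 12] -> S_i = Random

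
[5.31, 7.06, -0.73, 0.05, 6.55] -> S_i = Random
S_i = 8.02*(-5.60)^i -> [8.02, -44.91, 251.51, -1408.44, 7887.27]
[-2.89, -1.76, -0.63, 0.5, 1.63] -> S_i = -2.89 + 1.13*i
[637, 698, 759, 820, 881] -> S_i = 637 + 61*i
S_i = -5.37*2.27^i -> [-5.37, -12.19, -27.67, -62.81, -142.59]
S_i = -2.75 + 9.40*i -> [-2.75, 6.65, 16.05, 25.45, 34.85]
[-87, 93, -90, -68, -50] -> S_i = Random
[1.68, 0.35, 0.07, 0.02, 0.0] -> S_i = 1.68*0.21^i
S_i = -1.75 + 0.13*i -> [-1.75, -1.62, -1.49, -1.36, -1.23]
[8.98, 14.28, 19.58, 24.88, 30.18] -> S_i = 8.98 + 5.30*i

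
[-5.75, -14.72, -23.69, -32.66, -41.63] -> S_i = -5.75 + -8.97*i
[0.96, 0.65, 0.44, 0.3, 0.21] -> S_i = 0.96*0.68^i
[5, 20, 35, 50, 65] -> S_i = 5 + 15*i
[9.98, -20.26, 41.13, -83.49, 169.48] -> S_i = 9.98*(-2.03)^i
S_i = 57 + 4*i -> [57, 61, 65, 69, 73]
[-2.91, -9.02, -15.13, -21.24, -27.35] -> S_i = -2.91 + -6.11*i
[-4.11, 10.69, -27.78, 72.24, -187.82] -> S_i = -4.11*(-2.60)^i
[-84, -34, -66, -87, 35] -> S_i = Random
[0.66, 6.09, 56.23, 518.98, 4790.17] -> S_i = 0.66*9.23^i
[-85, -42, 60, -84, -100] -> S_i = Random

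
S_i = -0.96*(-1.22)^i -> [-0.96, 1.17, -1.43, 1.74, -2.13]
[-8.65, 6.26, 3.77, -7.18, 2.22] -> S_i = Random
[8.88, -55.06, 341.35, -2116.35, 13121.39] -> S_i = 8.88*(-6.20)^i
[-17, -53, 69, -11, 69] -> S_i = Random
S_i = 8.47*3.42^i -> [8.47, 28.97, 99.07, 338.81, 1158.74]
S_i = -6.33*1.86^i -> [-6.33, -11.77, -21.9, -40.73, -75.76]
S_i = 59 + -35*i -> [59, 24, -11, -46, -81]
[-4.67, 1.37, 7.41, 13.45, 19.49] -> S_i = -4.67 + 6.04*i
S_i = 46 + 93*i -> [46, 139, 232, 325, 418]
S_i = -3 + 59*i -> [-3, 56, 115, 174, 233]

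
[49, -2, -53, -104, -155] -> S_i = 49 + -51*i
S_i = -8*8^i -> [-8, -64, -512, -4096, -32768]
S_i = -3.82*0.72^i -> [-3.82, -2.75, -1.98, -1.43, -1.03]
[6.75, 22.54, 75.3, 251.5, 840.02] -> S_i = 6.75*3.34^i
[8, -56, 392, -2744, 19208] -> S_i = 8*-7^i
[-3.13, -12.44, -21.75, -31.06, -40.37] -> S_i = -3.13 + -9.31*i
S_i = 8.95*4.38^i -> [8.95, 39.2, 171.7, 752.05, 3293.97]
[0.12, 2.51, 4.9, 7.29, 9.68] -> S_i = 0.12 + 2.39*i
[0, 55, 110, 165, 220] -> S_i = 0 + 55*i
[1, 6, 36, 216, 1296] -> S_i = 1*6^i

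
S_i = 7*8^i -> [7, 56, 448, 3584, 28672]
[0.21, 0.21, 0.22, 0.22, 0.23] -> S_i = 0.21*1.02^i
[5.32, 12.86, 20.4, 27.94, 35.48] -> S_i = 5.32 + 7.54*i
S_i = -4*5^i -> [-4, -20, -100, -500, -2500]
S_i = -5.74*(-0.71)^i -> [-5.74, 4.08, -2.89, 2.05, -1.46]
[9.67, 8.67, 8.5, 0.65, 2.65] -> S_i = Random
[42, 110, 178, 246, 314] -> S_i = 42 + 68*i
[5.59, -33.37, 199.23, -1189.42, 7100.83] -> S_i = 5.59*(-5.97)^i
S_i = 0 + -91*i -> [0, -91, -182, -273, -364]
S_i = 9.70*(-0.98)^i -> [9.7, -9.51, 9.32, -9.13, 8.95]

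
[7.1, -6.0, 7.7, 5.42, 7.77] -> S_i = Random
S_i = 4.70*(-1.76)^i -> [4.7, -8.27, 14.56, -25.62, 45.1]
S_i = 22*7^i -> [22, 154, 1078, 7546, 52822]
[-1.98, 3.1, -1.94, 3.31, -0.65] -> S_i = Random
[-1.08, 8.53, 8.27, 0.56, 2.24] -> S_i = Random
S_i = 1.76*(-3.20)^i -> [1.76, -5.63, 18.02, -57.67, 184.55]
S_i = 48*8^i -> [48, 384, 3072, 24576, 196608]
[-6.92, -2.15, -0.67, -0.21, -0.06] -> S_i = -6.92*0.31^i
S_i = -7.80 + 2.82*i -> [-7.8, -4.98, -2.16, 0.66, 3.48]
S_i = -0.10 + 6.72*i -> [-0.1, 6.62, 13.34, 20.06, 26.78]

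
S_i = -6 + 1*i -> [-6, -5, -4, -3, -2]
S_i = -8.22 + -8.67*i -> [-8.22, -16.89, -25.56, -34.23, -42.9]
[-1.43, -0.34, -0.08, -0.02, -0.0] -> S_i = -1.43*0.24^i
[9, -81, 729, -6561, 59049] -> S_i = 9*-9^i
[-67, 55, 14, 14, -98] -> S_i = Random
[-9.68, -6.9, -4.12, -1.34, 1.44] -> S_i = -9.68 + 2.78*i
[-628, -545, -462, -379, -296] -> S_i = -628 + 83*i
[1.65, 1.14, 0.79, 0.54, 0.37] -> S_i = 1.65*0.69^i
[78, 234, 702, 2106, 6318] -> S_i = 78*3^i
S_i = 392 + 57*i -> [392, 449, 506, 563, 620]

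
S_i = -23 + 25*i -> [-23, 2, 27, 52, 77]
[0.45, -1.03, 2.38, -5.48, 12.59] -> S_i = 0.45*(-2.30)^i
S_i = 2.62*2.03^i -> [2.62, 5.32, 10.8, 21.92, 44.49]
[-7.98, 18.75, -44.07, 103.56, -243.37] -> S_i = -7.98*(-2.35)^i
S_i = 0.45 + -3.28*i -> [0.45, -2.83, -6.11, -9.39, -12.67]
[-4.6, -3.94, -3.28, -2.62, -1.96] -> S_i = -4.60 + 0.66*i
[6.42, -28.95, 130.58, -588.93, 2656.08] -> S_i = 6.42*(-4.51)^i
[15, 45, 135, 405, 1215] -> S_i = 15*3^i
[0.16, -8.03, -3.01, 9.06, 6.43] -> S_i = Random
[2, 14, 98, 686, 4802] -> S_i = 2*7^i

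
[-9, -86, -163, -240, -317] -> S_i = -9 + -77*i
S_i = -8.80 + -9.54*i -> [-8.8, -18.34, -27.88, -37.42, -46.96]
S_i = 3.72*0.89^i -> [3.72, 3.31, 2.95, 2.62, 2.33]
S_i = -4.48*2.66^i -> [-4.48, -11.92, -31.7, -84.32, -224.29]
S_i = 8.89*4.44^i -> [8.89, 39.47, 175.25, 778.13, 3454.89]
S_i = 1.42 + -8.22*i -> [1.42, -6.8, -15.02, -23.24, -31.46]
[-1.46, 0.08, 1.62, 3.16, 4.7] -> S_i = -1.46 + 1.54*i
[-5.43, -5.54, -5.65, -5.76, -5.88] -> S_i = -5.43*1.02^i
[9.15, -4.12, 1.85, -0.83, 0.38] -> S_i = 9.15*(-0.45)^i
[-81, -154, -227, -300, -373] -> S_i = -81 + -73*i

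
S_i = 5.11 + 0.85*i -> [5.11, 5.96, 6.81, 7.66, 8.51]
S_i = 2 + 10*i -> [2, 12, 22, 32, 42]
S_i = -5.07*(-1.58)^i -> [-5.07, 8.01, -12.66, 20.0, -31.6]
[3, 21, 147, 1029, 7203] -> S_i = 3*7^i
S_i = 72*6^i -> [72, 432, 2592, 15552, 93312]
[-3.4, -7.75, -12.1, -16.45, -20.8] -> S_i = -3.40 + -4.35*i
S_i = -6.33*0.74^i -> [-6.33, -4.68, -3.47, -2.57, -1.9]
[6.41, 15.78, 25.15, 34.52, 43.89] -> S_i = 6.41 + 9.37*i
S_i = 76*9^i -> [76, 684, 6156, 55404, 498636]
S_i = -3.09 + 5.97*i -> [-3.09, 2.88, 8.85, 14.82, 20.79]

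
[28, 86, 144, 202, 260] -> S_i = 28 + 58*i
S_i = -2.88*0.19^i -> [-2.88, -0.55, -0.1, -0.02, -0.0]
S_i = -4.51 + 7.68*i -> [-4.51, 3.17, 10.85, 18.53, 26.21]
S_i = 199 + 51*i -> [199, 250, 301, 352, 403]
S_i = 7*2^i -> [7, 14, 28, 56, 112]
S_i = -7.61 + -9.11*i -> [-7.61, -16.72, -25.83, -34.94, -44.05]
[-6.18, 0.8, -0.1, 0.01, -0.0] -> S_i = -6.18*(-0.13)^i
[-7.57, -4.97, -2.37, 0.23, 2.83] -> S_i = -7.57 + 2.60*i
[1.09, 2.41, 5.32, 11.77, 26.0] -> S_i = 1.09*2.21^i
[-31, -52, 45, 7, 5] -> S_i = Random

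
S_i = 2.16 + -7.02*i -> [2.16, -4.86, -11.88, -18.9, -25.92]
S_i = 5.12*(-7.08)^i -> [5.12, -36.25, 256.65, -1817.06, 12864.8]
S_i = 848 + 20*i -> [848, 868, 888, 908, 928]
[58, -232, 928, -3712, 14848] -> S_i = 58*-4^i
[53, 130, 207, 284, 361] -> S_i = 53 + 77*i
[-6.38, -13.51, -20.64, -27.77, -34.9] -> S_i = -6.38 + -7.13*i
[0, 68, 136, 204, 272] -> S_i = 0 + 68*i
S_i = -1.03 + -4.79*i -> [-1.03, -5.82, -10.61, -15.4, -20.19]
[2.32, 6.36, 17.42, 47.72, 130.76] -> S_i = 2.32*2.74^i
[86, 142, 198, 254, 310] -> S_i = 86 + 56*i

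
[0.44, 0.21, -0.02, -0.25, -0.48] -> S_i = 0.44 + -0.23*i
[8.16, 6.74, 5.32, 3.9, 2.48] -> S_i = 8.16 + -1.42*i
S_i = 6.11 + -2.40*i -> [6.11, 3.71, 1.31, -1.09, -3.49]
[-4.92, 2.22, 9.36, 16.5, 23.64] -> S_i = -4.92 + 7.14*i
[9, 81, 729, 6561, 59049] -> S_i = 9*9^i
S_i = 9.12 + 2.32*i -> [9.12, 11.44, 13.76, 16.08, 18.4]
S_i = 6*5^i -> [6, 30, 150, 750, 3750]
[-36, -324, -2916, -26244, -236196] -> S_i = -36*9^i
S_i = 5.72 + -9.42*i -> [5.72, -3.7, -13.12, -22.54, -31.96]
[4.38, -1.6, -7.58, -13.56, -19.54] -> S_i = 4.38 + -5.98*i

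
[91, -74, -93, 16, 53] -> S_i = Random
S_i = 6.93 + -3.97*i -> [6.93, 2.96, -1.01, -4.98, -8.95]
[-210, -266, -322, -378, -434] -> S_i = -210 + -56*i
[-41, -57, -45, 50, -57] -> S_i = Random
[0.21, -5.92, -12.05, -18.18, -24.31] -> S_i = 0.21 + -6.13*i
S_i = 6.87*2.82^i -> [6.87, 19.37, 54.63, 154.07, 434.46]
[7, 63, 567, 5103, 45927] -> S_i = 7*9^i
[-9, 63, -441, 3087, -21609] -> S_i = -9*-7^i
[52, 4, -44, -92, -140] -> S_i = 52 + -48*i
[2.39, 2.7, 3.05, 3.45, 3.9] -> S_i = 2.39*1.13^i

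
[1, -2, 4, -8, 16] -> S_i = 1*-2^i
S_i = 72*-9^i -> [72, -648, 5832, -52488, 472392]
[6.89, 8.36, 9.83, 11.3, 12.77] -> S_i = 6.89 + 1.47*i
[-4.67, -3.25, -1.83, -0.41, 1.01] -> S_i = -4.67 + 1.42*i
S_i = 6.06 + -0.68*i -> [6.06, 5.38, 4.7, 4.02, 3.34]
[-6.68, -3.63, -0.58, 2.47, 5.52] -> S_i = -6.68 + 3.05*i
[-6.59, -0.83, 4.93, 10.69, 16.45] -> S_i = -6.59 + 5.76*i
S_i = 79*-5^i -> [79, -395, 1975, -9875, 49375]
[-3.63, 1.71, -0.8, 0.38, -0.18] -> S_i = -3.63*(-0.47)^i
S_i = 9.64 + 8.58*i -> [9.64, 18.22, 26.8, 35.38, 43.96]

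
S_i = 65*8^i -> [65, 520, 4160, 33280, 266240]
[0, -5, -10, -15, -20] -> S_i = 0 + -5*i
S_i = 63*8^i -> [63, 504, 4032, 32256, 258048]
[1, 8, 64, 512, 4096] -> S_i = 1*8^i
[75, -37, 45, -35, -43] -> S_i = Random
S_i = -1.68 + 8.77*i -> [-1.68, 7.09, 15.86, 24.63, 33.4]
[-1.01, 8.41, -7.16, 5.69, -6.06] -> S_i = Random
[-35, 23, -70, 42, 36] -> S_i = Random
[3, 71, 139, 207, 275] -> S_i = 3 + 68*i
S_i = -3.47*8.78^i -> [-3.47, -30.47, -267.5, -2348.62, -20620.9]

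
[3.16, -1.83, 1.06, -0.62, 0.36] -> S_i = 3.16*(-0.58)^i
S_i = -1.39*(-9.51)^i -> [-1.39, 13.22, -125.71, 1195.52, -11369.38]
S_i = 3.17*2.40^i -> [3.17, 7.61, 18.26, 43.82, 105.17]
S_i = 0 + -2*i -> [0, -2, -4, -6, -8]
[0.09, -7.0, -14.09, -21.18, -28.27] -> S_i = 0.09 + -7.09*i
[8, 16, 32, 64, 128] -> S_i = 8*2^i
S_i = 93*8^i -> [93, 744, 5952, 47616, 380928]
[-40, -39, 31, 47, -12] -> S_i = Random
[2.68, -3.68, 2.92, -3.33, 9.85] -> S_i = Random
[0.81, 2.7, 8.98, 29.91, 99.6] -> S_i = 0.81*3.33^i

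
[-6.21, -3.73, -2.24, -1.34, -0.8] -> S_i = -6.21*0.60^i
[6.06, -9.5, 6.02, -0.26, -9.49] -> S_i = Random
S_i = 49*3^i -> [49, 147, 441, 1323, 3969]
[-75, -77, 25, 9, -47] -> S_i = Random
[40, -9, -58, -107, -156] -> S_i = 40 + -49*i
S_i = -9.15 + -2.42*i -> [-9.15, -11.57, -13.99, -16.41, -18.83]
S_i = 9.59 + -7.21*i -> [9.59, 2.38, -4.83, -12.04, -19.25]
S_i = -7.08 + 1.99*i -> [-7.08, -5.09, -3.1, -1.11, 0.88]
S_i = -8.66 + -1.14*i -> [-8.66, -9.8, -10.94, -12.08, -13.22]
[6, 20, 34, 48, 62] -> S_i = 6 + 14*i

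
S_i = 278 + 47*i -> [278, 325, 372, 419, 466]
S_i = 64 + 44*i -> [64, 108, 152, 196, 240]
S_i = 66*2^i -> [66, 132, 264, 528, 1056]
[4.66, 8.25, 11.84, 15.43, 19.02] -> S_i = 4.66 + 3.59*i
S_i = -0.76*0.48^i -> [-0.76, -0.36, -0.18, -0.08, -0.04]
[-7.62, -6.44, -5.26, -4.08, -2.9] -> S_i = -7.62 + 1.18*i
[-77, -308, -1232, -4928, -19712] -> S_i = -77*4^i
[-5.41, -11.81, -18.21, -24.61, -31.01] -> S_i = -5.41 + -6.40*i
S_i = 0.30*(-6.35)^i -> [0.3, -1.9, 12.1, -76.81, 487.77]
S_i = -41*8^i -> [-41, -328, -2624, -20992, -167936]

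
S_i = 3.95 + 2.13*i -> [3.95, 6.08, 8.21, 10.34, 12.47]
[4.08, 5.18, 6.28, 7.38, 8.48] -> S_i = 4.08 + 1.10*i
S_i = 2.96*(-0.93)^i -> [2.96, -2.75, 2.56, -2.38, 2.21]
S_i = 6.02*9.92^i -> [6.02, 59.72, 592.41, 5876.67, 58296.59]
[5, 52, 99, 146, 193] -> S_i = 5 + 47*i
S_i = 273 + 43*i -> [273, 316, 359, 402, 445]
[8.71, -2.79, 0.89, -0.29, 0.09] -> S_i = 8.71*(-0.32)^i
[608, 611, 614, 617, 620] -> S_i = 608 + 3*i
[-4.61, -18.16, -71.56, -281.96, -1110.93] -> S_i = -4.61*3.94^i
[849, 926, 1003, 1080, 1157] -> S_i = 849 + 77*i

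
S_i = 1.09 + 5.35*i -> [1.09, 6.44, 11.79, 17.14, 22.49]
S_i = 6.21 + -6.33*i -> [6.21, -0.12, -6.45, -12.78, -19.11]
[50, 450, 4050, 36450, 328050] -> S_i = 50*9^i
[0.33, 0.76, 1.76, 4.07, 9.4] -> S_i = 0.33*2.31^i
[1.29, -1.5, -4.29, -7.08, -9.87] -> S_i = 1.29 + -2.79*i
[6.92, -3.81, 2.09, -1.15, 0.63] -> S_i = 6.92*(-0.55)^i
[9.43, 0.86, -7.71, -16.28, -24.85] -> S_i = 9.43 + -8.57*i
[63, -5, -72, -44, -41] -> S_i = Random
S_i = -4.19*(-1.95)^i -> [-4.19, 8.17, -15.93, 31.07, -60.58]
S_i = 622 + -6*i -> [622, 616, 610, 604, 598]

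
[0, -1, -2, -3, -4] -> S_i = 0 + -1*i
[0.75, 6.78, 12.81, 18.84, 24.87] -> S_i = 0.75 + 6.03*i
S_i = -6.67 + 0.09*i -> [-6.67, -6.58, -6.49, -6.4, -6.31]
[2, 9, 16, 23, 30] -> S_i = 2 + 7*i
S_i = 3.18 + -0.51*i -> [3.18, 2.67, 2.16, 1.65, 1.14]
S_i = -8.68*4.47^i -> [-8.68, -38.8, -173.43, -775.25, -3465.37]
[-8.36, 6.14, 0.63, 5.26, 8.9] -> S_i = Random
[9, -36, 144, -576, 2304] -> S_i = 9*-4^i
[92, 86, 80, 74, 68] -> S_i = 92 + -6*i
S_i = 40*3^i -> [40, 120, 360, 1080, 3240]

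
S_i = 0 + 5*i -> [0, 5, 10, 15, 20]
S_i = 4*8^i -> [4, 32, 256, 2048, 16384]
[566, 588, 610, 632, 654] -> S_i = 566 + 22*i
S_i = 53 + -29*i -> [53, 24, -5, -34, -63]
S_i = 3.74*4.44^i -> [3.74, 16.61, 73.73, 327.36, 1453.46]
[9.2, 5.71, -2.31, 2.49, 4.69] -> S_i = Random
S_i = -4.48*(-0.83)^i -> [-4.48, 3.72, -3.09, 2.56, -2.13]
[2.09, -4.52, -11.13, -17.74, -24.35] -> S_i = 2.09 + -6.61*i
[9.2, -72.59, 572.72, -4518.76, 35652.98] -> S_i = 9.20*(-7.89)^i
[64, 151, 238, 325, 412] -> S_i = 64 + 87*i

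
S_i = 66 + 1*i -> [66, 67, 68, 69, 70]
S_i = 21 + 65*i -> [21, 86, 151, 216, 281]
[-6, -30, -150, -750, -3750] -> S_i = -6*5^i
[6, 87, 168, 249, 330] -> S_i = 6 + 81*i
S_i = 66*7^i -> [66, 462, 3234, 22638, 158466]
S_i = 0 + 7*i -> [0, 7, 14, 21, 28]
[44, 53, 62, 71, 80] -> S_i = 44 + 9*i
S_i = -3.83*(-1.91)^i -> [-3.83, 7.32, -13.97, 26.69, -50.97]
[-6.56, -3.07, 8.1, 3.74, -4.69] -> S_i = Random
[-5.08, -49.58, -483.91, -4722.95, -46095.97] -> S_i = -5.08*9.76^i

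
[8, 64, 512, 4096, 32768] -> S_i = 8*8^i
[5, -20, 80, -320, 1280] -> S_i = 5*-4^i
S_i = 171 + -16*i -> [171, 155, 139, 123, 107]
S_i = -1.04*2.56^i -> [-1.04, -2.66, -6.82, -17.45, -44.67]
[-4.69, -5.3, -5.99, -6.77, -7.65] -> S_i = -4.69*1.13^i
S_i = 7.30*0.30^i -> [7.3, 2.19, 0.66, 0.2, 0.06]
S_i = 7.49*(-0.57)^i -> [7.49, -4.27, 2.43, -1.39, 0.79]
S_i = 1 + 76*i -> [1, 77, 153, 229, 305]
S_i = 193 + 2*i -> [193, 195, 197, 199, 201]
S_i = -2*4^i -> [-2, -8, -32, -128, -512]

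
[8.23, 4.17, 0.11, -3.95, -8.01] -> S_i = 8.23 + -4.06*i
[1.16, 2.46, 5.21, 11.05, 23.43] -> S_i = 1.16*2.12^i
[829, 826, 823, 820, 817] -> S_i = 829 + -3*i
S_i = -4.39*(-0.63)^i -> [-4.39, 2.77, -1.74, 1.1, -0.69]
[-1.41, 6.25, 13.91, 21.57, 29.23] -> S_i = -1.41 + 7.66*i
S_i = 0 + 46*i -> [0, 46, 92, 138, 184]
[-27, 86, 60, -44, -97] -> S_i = Random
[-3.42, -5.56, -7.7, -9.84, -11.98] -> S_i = -3.42 + -2.14*i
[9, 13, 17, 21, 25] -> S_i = 9 + 4*i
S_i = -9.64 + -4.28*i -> [-9.64, -13.92, -18.2, -22.48, -26.76]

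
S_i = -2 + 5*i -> [-2, 3, 8, 13, 18]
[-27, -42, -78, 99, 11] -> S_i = Random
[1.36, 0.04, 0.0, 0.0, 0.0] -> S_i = 1.36*0.03^i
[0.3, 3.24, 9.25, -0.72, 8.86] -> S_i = Random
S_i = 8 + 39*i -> [8, 47, 86, 125, 164]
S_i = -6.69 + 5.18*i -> [-6.69, -1.51, 3.67, 8.85, 14.03]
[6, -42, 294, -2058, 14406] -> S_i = 6*-7^i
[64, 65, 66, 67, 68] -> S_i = 64 + 1*i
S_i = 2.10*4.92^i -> [2.1, 10.33, 50.83, 250.1, 1230.49]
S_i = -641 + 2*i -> [-641, -639, -637, -635, -633]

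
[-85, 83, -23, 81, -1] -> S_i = Random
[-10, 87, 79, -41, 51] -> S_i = Random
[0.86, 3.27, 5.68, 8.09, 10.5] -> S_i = 0.86 + 2.41*i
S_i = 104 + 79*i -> [104, 183, 262, 341, 420]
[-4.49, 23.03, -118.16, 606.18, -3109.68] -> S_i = -4.49*(-5.13)^i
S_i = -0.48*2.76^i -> [-0.48, -1.32, -3.66, -10.09, -27.85]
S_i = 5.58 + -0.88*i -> [5.58, 4.7, 3.82, 2.94, 2.06]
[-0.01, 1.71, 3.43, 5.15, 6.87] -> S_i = -0.01 + 1.72*i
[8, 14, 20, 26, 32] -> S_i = 8 + 6*i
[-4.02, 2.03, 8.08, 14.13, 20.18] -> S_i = -4.02 + 6.05*i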